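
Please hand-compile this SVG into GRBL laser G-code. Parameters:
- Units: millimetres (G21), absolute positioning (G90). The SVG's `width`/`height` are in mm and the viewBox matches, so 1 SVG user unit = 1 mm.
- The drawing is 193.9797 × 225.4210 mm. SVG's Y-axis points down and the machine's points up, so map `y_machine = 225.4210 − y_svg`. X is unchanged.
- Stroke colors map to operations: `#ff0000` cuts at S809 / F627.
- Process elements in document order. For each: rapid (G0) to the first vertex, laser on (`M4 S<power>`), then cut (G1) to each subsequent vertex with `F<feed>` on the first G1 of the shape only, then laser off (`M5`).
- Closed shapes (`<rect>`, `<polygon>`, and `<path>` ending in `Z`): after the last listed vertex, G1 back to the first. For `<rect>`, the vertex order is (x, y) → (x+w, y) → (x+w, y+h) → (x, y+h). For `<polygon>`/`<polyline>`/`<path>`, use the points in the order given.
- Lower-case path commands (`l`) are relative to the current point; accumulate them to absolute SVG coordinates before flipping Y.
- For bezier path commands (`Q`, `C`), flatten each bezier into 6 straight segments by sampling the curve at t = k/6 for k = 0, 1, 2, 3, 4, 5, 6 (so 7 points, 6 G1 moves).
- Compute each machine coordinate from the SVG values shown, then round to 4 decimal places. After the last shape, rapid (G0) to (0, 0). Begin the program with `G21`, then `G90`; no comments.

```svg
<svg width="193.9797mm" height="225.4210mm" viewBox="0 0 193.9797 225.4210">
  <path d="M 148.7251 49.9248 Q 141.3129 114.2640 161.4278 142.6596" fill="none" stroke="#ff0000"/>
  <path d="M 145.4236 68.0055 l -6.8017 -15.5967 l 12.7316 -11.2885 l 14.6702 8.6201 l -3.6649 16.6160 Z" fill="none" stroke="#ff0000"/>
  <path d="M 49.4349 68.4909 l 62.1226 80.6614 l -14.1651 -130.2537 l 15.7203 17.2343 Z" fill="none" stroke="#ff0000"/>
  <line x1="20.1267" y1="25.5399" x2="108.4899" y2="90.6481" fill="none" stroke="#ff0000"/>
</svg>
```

G21
G90
G0 X148.7251 Y175.4962
M4 S809
G1 X147.0190 Y155.0482 F627
G1 X146.8422 Y136.5971
G1 X148.1947 Y120.1429
G1 X151.0764 Y105.6855
G1 X155.4875 Y93.2250
G1 X161.4278 Y82.7614
M5
G0 X145.4236 Y157.4155
M4 S809
G1 X138.6219 Y173.0122 F627
G1 X151.3535 Y184.3007
G1 X166.0237 Y175.6806
G1 X162.3588 Y159.0646
G1 X145.4236 Y157.4155
M5
G0 X49.4349 Y156.9301
M4 S809
G1 X111.5575 Y76.2687 F627
G1 X97.3924 Y206.5224
G1 X113.1127 Y189.2881
G1 X49.4349 Y156.9301
M5
G0 X20.1267 Y199.8811
M4 S809
G1 X108.4899 Y134.7729 F627
M5
G0 X0.0000 Y0.0000

1 u = 1 mm; y_m = 225.4210 − y.

[1] `<path>` quadratic bezier, #ff0000→cut S809 F627: (148.7251,175.4962) → (147.0190,155.0482) → (146.8422,136.5971) → (148.1947,120.1429) → (151.0764,105.6855) → (155.4875,93.2250) → (161.4278,82.7614)

[2] `<path>` regular polygon, #ff0000→cut S809 F627: (145.4236,157.4155) → (138.6219,173.0122) → (151.3535,184.3007) → (166.0237,175.6806) → (162.3588,159.0646) → (145.4236,157.4155) (closed)

[3] `<path>` closed polygon, #ff0000→cut S809 F627: (49.4349,156.9301) → (111.5575,76.2687) → (97.3924,206.5224) → (113.1127,189.2881) → (49.4349,156.9301) (closed)

[4] `<line>` line segment, #ff0000→cut S809 F627: (20.1267,199.8811) → (108.4899,134.7729)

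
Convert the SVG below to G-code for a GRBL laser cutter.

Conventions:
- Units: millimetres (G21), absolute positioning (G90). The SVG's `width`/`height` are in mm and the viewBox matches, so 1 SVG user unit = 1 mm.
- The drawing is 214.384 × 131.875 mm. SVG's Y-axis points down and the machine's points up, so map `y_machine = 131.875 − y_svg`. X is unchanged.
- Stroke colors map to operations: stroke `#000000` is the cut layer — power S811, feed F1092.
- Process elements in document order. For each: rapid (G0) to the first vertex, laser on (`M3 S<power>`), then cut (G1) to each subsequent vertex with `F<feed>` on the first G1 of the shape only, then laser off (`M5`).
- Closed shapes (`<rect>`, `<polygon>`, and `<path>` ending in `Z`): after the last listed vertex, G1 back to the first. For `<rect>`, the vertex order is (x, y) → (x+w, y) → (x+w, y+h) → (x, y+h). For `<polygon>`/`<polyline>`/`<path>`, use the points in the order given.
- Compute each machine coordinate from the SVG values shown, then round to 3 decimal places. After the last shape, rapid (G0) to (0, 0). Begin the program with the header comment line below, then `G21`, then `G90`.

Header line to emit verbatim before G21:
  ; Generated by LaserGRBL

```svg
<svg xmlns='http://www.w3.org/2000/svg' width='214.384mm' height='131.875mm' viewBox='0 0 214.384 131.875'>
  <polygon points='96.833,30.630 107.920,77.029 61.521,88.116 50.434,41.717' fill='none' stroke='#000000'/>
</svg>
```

; Generated by LaserGRBL
G21
G90
G0 X96.833 Y101.245
M3 S811
G1 X107.920 Y54.846 F1092
G1 X61.521 Y43.759
G1 X50.434 Y90.158
G1 X96.833 Y101.245
M5
G0 X0.000 Y0.000

Since the viewBox matches the mm dimensions, user units are millimetres directly. The only transform is the Y-flip y_m = 131.875 − y_svg.

Shape 1 is a regular polygon drawn with `<polygon>`. Its stroke #000000 means cut at S811, F1092. After flipping Y the toolpath is (96.833,101.245) → (107.920,54.846) → (61.521,43.759) → (50.434,90.158) → (96.833,101.245), returning to the start.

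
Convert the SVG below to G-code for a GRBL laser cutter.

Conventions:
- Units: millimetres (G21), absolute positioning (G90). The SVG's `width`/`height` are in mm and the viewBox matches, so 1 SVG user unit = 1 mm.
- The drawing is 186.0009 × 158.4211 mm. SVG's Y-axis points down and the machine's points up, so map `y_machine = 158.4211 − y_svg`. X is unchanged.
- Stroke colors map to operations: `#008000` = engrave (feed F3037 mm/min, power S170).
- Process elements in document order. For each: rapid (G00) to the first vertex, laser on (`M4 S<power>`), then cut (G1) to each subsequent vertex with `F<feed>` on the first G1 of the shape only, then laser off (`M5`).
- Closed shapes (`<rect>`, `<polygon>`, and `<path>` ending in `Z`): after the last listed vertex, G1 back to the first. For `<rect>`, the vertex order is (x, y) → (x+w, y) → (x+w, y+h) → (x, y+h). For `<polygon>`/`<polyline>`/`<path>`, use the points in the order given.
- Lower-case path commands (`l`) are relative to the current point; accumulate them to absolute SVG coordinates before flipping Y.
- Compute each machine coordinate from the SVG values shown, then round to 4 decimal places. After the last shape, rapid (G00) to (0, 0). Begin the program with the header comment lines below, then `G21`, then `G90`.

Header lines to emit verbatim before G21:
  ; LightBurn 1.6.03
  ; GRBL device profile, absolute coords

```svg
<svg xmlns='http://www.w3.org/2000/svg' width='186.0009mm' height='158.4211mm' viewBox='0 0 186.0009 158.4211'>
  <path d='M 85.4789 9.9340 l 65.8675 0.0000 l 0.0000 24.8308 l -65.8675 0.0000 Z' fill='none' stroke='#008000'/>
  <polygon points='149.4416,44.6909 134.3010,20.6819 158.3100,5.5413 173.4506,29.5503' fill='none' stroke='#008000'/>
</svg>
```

; LightBurn 1.6.03
; GRBL device profile, absolute coords
G21
G90
G00 X85.4789 Y148.4871
M4 S170
G1 X151.3464 Y148.4871 F3037
G1 X151.3464 Y123.6563
G1 X85.4789 Y123.6563
G1 X85.4789 Y148.4871
M5
G00 X149.4416 Y113.7302
M4 S170
G1 X134.3010 Y137.7392 F3037
G1 X158.3100 Y152.8798
G1 X173.4506 Y128.8708
G1 X149.4416 Y113.7302
M5
G00 X0.0000 Y0.0000

Since the viewBox matches the mm dimensions, user units are millimetres directly. The only transform is the Y-flip y_m = 158.4211 − y_svg.

Shape 1 is a rectangle drawn with `<path>`. Its stroke #008000 means engrave at S170, F3037. After flipping Y the toolpath is (85.4789,148.4871) → (151.3464,148.4871) → (151.3464,123.6563) → (85.4789,123.6563) → (85.4789,148.4871), returning to the start.

Shape 2 is a regular polygon drawn with `<polygon>`. Its stroke #008000 means engrave at S170, F3037. After flipping Y the toolpath is (149.4416,113.7302) → (134.3010,137.7392) → (158.3100,152.8798) → (173.4506,128.8708) → (149.4416,113.7302), returning to the start.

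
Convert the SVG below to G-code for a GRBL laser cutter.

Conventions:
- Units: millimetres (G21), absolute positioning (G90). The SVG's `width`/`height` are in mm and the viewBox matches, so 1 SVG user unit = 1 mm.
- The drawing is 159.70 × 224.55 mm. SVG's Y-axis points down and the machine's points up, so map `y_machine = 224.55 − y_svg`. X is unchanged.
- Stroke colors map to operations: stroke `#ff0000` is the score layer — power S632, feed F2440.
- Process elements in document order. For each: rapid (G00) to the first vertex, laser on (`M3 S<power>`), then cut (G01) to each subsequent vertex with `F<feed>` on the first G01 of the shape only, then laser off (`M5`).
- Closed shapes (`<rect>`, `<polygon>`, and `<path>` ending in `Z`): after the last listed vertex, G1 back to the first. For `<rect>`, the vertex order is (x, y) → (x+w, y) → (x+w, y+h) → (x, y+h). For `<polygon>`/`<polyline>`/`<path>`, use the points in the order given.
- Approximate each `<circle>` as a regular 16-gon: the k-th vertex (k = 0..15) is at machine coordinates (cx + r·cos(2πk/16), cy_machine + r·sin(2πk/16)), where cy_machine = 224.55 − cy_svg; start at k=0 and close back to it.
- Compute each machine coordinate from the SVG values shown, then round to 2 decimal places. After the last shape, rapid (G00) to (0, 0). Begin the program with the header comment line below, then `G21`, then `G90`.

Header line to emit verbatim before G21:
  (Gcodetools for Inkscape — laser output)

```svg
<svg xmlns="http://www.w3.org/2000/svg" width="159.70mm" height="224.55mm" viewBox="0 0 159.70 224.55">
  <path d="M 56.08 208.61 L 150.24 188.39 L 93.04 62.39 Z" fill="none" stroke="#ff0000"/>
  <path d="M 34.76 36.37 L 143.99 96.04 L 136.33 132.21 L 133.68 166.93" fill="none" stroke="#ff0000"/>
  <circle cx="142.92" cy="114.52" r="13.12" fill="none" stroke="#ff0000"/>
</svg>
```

(Gcodetools for Inkscape — laser output)
G21
G90
G00 X56.08 Y15.94
M3 S632
G01 X150.24 Y36.16 F2440
G01 X93.04 Y162.16
G01 X56.08 Y15.94
M5
G00 X34.76 Y188.18
M3 S632
G01 X143.99 Y128.51 F2440
G01 X136.33 Y92.34
G01 X133.68 Y57.62
M5
G00 X156.04 Y110.03
M3 S632
G01 X155.04 Y115.05 F2440
G01 X152.20 Y119.31
G01 X147.94 Y122.15
G01 X142.92 Y123.15
G01 X137.90 Y122.15
G01 X133.64 Y119.31
G01 X130.80 Y115.05
G01 X129.80 Y110.03
G01 X130.80 Y105.01
G01 X133.64 Y100.75
G01 X137.90 Y97.91
G01 X142.92 Y96.91
G01 X147.94 Y97.91
G01 X152.20 Y100.75
G01 X155.04 Y105.01
G01 X156.04 Y110.03
M5
G00 X0.00 Y0.00

1 u = 1 mm; y_m = 224.55 − y.

[1] `<path>` closed polygon, #ff0000→score S632 F2440: (56.08,15.94) → (150.24,36.16) → (93.04,162.16) → (56.08,15.94) (closed)

[2] `<path>` open polyline, #ff0000→score S632 F2440: (34.76,188.18) → (143.99,128.51) → (136.33,92.34) → (133.68,57.62)

[3] `<circle>` circle, #ff0000→score S632 F2440: (156.04,110.03) → (155.04,115.05) → (152.20,119.31) → (147.94,122.15) → (142.92,123.15) → (137.90,122.15) → (133.64,119.31) → (130.80,115.05) → (129.80,110.03) → (130.80,105.01) → (133.64,100.75) → (137.90,97.91) → (142.92,96.91) → (147.94,97.91) → (152.20,100.75) → (155.04,105.01) → (156.04,110.03) (closed)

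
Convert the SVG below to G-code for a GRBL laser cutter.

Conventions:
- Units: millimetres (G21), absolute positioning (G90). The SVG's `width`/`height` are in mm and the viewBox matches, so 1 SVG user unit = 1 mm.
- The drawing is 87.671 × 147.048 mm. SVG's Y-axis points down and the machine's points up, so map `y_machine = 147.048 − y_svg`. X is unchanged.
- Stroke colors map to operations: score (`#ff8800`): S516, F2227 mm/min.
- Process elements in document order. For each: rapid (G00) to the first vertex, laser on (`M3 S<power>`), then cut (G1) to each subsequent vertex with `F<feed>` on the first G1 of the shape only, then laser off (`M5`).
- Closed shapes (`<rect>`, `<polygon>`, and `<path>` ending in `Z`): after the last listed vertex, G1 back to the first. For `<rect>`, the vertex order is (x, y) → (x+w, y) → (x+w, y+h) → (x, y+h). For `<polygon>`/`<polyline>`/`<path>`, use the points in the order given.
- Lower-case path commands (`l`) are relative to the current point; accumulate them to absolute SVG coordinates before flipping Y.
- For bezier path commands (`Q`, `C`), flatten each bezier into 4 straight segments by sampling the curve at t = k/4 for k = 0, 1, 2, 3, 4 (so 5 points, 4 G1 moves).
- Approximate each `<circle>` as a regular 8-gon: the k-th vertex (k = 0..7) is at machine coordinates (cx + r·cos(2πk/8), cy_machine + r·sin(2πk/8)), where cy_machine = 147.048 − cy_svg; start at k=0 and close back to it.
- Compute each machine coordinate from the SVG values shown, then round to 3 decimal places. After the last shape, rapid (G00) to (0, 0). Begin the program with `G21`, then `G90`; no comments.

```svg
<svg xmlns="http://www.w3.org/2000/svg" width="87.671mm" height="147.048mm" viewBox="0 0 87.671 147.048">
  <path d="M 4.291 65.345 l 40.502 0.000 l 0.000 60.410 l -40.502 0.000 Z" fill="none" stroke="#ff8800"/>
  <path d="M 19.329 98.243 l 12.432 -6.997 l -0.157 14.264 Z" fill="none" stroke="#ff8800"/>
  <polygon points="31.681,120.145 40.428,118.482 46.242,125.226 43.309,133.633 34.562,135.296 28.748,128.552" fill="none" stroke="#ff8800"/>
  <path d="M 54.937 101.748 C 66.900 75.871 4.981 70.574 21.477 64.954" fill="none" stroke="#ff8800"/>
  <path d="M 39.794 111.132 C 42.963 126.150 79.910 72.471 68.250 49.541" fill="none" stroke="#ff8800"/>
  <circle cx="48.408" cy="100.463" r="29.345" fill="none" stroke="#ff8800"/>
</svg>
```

G21
G90
G00 X4.291 Y81.703
M3 S516
G1 X44.793 Y81.703 F2227
G1 X44.793 Y21.293
G1 X4.291 Y21.293
G1 X4.291 Y81.703
M5
G00 X19.329 Y48.805
M3 S516
G1 X31.761 Y55.802 F2227
G1 X31.604 Y41.538
G1 X19.329 Y48.805
M5
G00 X31.681 Y26.903
M3 S516
G1 X40.428 Y28.566 F2227
G1 X46.242 Y21.822
G1 X43.309 Y13.415
G1 X34.562 Y11.752
G1 X28.748 Y18.496
G1 X31.681 Y26.903
M5
G00 X54.937 Y45.300
M3 S516
G1 X52.436 Y61.176 F2227
G1 X36.507 Y71.293
G1 X21.428 Y77.613
G1 X21.477 Y82.094
M5
G00 X39.794 Y35.916
M3 S516
G1 X47.217 Y35.979 F2227
G1 X59.583 Y52.481
G1 X69.168 Y76.098
G1 X68.250 Y97.507
M5
G00 X77.753 Y46.585
M3 S516
G1 X69.158 Y67.335 F2227
G1 X48.408 Y75.930
G1 X27.658 Y67.335
G1 X19.063 Y46.585
G1 X27.658 Y25.835
G1 X48.408 Y17.240
G1 X69.158 Y25.835
G1 X77.753 Y46.585
M5
G00 X0.000 Y0.000

Since the viewBox matches the mm dimensions, user units are millimetres directly. The only transform is the Y-flip y_m = 147.048 − y_svg.

Shape 1 is a rectangle drawn with `<path>`. Its stroke #ff8800 means score at S516, F2227. After flipping Y the toolpath is (4.291,81.703) → (44.793,81.703) → (44.793,21.293) → (4.291,21.293) → (4.291,81.703), returning to the start.

Shape 2 is a regular polygon drawn with `<path>`. Its stroke #ff8800 means score at S516, F2227. After flipping Y the toolpath is (19.329,48.805) → (31.761,55.802) → (31.604,41.538) → (19.329,48.805), returning to the start.

Shape 3 is a regular polygon drawn with `<polygon>`. Its stroke #ff8800 means score at S516, F2227. After flipping Y the toolpath is (31.681,26.903) → (40.428,28.566) → (46.242,21.822) → (43.309,13.415) → (34.562,11.752) → (28.748,18.496) → (31.681,26.903), returning to the start.

Shape 4 is a cubic bezier drawn with `<path>`. Its stroke #ff8800 means score at S516, F2227. After flipping Y the toolpath is (54.937,45.300) → (52.436,61.176) → (36.507,71.293) → (21.428,77.613) → (21.477,82.094).

Shape 5 is a cubic bezier drawn with `<path>`. Its stroke #ff8800 means score at S516, F2227. After flipping Y the toolpath is (39.794,35.916) → (47.217,35.979) → (59.583,52.481) → (69.168,76.098) → (68.250,97.507).

Shape 6 is a circle drawn with `<circle>`. Its stroke #ff8800 means score at S516, F2227. After flipping Y the toolpath is (77.753,46.585) → (69.158,67.335) → (48.408,75.930) → (27.658,67.335) → (19.063,46.585) → (27.658,25.835) → (48.408,17.240) → (69.158,25.835) → (77.753,46.585), returning to the start.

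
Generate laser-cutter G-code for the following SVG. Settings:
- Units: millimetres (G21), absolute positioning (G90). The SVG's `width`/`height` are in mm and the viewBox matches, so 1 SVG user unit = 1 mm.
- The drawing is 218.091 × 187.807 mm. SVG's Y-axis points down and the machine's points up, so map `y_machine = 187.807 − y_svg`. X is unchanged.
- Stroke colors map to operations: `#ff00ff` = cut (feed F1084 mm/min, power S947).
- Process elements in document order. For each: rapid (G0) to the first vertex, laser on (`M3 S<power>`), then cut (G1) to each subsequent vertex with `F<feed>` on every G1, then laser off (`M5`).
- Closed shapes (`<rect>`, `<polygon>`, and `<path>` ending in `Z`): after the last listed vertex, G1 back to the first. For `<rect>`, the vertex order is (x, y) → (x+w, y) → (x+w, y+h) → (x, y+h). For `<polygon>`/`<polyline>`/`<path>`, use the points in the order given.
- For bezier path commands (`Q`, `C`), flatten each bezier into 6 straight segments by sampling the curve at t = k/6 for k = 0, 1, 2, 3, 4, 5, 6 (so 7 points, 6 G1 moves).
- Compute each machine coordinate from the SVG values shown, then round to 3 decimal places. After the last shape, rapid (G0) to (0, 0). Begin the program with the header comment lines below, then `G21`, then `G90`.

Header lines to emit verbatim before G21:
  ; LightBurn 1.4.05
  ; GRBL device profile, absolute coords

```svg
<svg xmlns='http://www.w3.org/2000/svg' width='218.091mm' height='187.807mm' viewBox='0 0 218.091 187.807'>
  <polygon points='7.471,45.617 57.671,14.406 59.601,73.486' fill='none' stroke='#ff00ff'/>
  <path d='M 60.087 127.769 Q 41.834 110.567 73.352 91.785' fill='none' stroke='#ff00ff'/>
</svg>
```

1 u = 1 mm; y_m = 187.807 − y.

[1] `<polygon>` regular polygon, #ff00ff→cut S947 F1084: (7.471,142.190) → (57.671,173.401) → (59.601,114.321) → (7.471,142.190) (closed)

[2] `<path>` quadratic bezier, #ff00ff→cut S947 F1084: (60.087,60.038) → (55.385,65.816) → (53.448,71.682) → (54.277,77.635) → (57.870,83.676) → (64.229,89.805) → (73.352,96.022)

; LightBurn 1.4.05
; GRBL device profile, absolute coords
G21
G90
G0 X7.471 Y142.190
M3 S947
G1 X57.671 Y173.401 F1084
G1 X59.601 Y114.321 F1084
G1 X7.471 Y142.190 F1084
M5
G0 X60.087 Y60.038
M3 S947
G1 X55.385 Y65.816 F1084
G1 X53.448 Y71.682 F1084
G1 X54.277 Y77.635 F1084
G1 X57.870 Y83.676 F1084
G1 X64.229 Y89.805 F1084
G1 X73.352 Y96.022 F1084
M5
G0 X0.000 Y0.000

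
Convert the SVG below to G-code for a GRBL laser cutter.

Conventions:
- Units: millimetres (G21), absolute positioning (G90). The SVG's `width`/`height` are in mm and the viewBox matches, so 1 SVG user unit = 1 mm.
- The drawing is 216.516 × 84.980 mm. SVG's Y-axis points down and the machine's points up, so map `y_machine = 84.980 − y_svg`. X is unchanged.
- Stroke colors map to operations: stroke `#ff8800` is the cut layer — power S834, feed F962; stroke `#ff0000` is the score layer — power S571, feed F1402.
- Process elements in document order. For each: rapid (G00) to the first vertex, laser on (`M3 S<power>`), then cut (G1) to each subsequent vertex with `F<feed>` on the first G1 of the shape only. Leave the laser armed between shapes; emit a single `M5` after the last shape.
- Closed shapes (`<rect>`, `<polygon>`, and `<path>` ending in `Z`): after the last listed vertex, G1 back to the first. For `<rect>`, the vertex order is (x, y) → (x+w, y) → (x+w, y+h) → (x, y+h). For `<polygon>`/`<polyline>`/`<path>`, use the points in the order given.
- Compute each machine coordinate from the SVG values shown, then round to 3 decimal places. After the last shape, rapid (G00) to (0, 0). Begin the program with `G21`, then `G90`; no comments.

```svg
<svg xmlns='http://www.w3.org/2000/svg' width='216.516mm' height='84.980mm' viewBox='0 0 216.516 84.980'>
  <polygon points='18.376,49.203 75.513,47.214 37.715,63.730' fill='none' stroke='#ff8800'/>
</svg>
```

viewBox `0 0 216.516 84.980` with mm width/height → 1 unit = 1 mm. Flip: y_m = 84.980 − y_svg.

**Shape 1** — `<polygon>` closed polygon, stroke `#ff8800` → cut (S834, F962). Machine vertices: (18.376,35.777) → (75.513,37.766) → (37.715,21.250) → (18.376,35.777). Closed: final G1 returns to the first vertex.

G21
G90
G00 X18.376 Y35.777
M3 S834
G1 X75.513 Y37.766 F962
G1 X37.715 Y21.250
G1 X18.376 Y35.777
M5
G00 X0.000 Y0.000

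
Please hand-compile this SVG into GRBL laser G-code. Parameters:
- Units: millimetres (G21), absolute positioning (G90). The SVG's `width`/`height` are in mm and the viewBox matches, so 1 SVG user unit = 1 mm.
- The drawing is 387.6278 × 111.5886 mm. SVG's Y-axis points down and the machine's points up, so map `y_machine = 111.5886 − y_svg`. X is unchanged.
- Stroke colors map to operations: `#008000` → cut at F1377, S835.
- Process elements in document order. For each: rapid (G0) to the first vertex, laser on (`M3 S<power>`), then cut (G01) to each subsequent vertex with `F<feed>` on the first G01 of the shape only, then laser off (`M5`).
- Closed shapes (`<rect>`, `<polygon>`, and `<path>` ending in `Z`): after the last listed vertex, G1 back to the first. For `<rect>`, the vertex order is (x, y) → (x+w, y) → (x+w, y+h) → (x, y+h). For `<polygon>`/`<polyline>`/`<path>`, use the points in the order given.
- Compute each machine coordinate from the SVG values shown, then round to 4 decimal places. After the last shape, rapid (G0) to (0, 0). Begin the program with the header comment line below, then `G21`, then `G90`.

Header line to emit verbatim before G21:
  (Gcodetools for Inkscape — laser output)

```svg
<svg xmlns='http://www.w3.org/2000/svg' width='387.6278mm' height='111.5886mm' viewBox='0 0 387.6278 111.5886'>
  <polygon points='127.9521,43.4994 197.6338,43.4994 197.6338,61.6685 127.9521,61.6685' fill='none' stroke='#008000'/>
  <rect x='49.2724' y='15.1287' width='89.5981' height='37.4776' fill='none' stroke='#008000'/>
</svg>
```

(Gcodetools for Inkscape — laser output)
G21
G90
G0 X127.9521 Y68.0892
M3 S835
G01 X197.6338 Y68.0892 F1377
G01 X197.6338 Y49.9201
G01 X127.9521 Y49.9201
G01 X127.9521 Y68.0892
M5
G0 X49.2724 Y96.4599
M3 S835
G01 X138.8705 Y96.4599 F1377
G01 X138.8705 Y58.9823
G01 X49.2724 Y58.9823
G01 X49.2724 Y96.4599
M5
G0 X0.0000 Y0.0000

1 u = 1 mm; y_m = 111.5886 − y.

[1] `<polygon>` rectangle, #008000→cut S835 F1377: (127.9521,68.0892) → (197.6338,68.0892) → (197.6338,49.9201) → (127.9521,49.9201) → (127.9521,68.0892) (closed)

[2] `<rect>` rectangle, #008000→cut S835 F1377: (49.2724,96.4599) → (138.8705,96.4599) → (138.8705,58.9823) → (49.2724,58.9823) → (49.2724,96.4599) (closed)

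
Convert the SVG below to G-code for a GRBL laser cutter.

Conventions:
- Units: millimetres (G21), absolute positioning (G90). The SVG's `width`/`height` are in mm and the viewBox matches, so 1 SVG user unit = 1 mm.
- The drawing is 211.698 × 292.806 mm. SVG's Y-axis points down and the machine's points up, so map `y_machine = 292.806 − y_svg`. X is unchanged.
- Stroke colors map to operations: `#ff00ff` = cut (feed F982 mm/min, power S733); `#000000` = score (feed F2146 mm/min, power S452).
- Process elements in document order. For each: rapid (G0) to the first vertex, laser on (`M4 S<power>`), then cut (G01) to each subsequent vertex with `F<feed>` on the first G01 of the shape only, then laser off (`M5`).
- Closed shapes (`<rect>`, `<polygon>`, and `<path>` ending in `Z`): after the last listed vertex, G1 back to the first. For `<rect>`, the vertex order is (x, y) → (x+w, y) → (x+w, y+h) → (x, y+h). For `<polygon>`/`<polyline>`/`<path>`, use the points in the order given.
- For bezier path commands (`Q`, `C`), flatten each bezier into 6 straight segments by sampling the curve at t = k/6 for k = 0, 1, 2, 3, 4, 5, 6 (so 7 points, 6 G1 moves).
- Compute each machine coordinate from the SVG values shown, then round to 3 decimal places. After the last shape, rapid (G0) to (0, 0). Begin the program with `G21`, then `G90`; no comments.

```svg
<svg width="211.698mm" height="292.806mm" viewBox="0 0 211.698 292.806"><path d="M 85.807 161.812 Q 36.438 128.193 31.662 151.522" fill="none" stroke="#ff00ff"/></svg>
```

Since the viewBox matches the mm dimensions, user units are millimetres directly. The only transform is the Y-flip y_m = 292.806 − y_svg.

Shape 1 is a quadratic bezier drawn with `<path>`. Its stroke #ff00ff means cut at S733, F982. After flipping Y the toolpath is (85.807,130.994) → (70.589,140.618) → (57.849,147.079) → (47.586,150.376) → (39.801,150.509) → (34.493,147.478) → (31.662,141.284).

G21
G90
G0 X85.807 Y130.994
M4 S733
G01 X70.589 Y140.618 F982
G01 X57.849 Y147.079
G01 X47.586 Y150.376
G01 X39.801 Y150.509
G01 X34.493 Y147.478
G01 X31.662 Y141.284
M5
G0 X0.000 Y0.000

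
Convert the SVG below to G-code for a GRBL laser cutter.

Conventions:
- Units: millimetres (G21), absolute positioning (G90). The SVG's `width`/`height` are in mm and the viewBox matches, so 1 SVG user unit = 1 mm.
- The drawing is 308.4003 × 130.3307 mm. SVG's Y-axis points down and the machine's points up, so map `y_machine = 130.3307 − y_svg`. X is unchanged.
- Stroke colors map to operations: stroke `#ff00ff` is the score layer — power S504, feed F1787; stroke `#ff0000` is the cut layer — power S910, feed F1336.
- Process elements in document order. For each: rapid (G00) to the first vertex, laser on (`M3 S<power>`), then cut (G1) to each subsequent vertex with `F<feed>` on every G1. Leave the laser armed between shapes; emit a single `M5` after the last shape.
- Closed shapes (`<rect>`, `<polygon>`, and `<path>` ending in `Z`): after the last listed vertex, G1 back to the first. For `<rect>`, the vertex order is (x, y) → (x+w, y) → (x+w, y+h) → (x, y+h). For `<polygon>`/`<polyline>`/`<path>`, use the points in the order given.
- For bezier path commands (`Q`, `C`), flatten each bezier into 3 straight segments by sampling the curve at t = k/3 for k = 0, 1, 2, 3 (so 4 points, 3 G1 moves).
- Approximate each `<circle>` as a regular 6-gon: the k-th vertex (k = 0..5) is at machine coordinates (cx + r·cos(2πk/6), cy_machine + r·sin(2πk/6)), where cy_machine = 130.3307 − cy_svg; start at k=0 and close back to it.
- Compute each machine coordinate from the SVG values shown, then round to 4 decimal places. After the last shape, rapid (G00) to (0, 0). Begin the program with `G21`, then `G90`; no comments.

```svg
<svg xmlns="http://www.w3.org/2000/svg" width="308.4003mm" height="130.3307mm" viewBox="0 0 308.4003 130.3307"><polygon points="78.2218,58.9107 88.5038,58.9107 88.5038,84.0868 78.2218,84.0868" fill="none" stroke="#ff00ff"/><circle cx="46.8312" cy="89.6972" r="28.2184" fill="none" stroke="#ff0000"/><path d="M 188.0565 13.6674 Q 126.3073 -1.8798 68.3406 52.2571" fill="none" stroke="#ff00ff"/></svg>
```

G21
G90
G00 X78.2218 Y71.4200
M3 S504
G1 X88.5038 Y71.4200 F1787
G1 X88.5038 Y46.2439 F1787
G1 X78.2218 Y46.2439 F1787
G1 X78.2218 Y71.4200 F1787
G00 X75.0496 Y40.6335
M3 S910
G1 X60.9404 Y65.0714 F1336
G1 X32.7220 Y65.0714 F1336
G1 X18.6128 Y40.6335 F1336
G1 X32.7220 Y16.1956 F1336
G1 X60.9404 Y16.1956 F1336
G1 X75.0496 Y40.6335 F1336
G00 X188.0565 Y116.6633
M3 S504
G1 X147.3106 Y119.2854 F1787
G1 X107.4053 Y106.4222 F1787
G1 X68.3406 Y78.0736 F1787
M5
G00 X0.0000 Y0.0000

1 u = 1 mm; y_m = 130.3307 − y.

[1] `<polygon>` rectangle, #ff00ff→score S504 F1787: (78.2218,71.4200) → (88.5038,71.4200) → (88.5038,46.2439) → (78.2218,46.2439) → (78.2218,71.4200) (closed)

[2] `<circle>` circle, #ff0000→cut S910 F1336: (75.0496,40.6335) → (60.9404,65.0714) → (32.7220,65.0714) → (18.6128,40.6335) → (32.7220,16.1956) → (60.9404,16.1956) → (75.0496,40.6335) (closed)

[3] `<path>` quadratic bezier, #ff00ff→score S504 F1787: (188.0565,116.6633) → (147.3106,119.2854) → (107.4053,106.4222) → (68.3406,78.0736)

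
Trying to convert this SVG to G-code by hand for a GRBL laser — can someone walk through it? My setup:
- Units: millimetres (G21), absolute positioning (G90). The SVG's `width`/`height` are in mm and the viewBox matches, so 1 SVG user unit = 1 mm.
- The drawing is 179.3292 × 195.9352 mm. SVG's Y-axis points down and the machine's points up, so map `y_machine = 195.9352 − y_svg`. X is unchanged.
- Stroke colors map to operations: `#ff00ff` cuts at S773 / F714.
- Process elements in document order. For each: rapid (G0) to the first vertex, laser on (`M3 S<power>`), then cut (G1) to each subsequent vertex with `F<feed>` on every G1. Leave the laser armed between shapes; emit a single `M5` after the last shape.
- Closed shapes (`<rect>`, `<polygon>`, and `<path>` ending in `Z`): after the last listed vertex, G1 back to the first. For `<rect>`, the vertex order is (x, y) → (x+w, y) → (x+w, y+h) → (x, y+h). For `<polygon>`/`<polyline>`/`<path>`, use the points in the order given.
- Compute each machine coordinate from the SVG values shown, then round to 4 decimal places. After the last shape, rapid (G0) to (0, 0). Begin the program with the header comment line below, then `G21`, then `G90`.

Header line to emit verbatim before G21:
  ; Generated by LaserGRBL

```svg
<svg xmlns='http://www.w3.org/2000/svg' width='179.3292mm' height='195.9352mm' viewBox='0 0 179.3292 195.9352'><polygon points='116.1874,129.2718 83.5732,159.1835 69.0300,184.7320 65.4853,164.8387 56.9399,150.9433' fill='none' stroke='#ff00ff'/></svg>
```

1 u = 1 mm; y_m = 195.9352 − y.

[1] `<polygon>` closed polygon, #ff00ff→cut S773 F714: (116.1874,66.6634) → (83.5732,36.7517) → (69.0300,11.2032) → (65.4853,31.0965) → (56.9399,44.9919) → (116.1874,66.6634) (closed)

; Generated by LaserGRBL
G21
G90
G0 X116.1874 Y66.6634
M3 S773
G1 X83.5732 Y36.7517 F714
G1 X69.0300 Y11.2032 F714
G1 X65.4853 Y31.0965 F714
G1 X56.9399 Y44.9919 F714
G1 X116.1874 Y66.6634 F714
M5
G0 X0.0000 Y0.0000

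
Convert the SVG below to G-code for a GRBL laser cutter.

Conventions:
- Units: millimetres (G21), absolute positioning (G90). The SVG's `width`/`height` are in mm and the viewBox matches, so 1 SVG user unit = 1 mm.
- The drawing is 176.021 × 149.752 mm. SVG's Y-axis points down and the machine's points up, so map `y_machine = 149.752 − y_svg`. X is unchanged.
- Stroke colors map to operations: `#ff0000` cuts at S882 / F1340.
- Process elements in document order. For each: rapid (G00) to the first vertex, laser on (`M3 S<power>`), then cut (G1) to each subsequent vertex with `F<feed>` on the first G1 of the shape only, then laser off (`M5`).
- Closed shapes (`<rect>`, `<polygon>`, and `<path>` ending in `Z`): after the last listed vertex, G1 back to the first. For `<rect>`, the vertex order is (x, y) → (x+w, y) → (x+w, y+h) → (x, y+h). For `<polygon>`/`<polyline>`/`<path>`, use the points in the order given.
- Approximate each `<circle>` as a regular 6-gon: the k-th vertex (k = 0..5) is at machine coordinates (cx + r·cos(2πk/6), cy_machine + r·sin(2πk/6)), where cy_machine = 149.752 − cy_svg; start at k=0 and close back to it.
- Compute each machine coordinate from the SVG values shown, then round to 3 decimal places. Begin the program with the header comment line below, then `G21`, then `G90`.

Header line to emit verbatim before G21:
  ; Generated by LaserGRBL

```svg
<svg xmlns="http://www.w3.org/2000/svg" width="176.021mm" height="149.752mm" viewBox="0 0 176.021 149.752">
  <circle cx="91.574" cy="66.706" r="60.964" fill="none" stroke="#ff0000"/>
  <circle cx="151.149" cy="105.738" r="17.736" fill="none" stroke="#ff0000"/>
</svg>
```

; Generated by LaserGRBL
G21
G90
G00 X152.538 Y83.046
M3 S882
G1 X122.056 Y135.842 F1340
G1 X61.092 Y135.842
G1 X30.610 Y83.046
G1 X61.092 Y30.250
G1 X122.056 Y30.250
G1 X152.538 Y83.046
M5
G00 X168.885 Y44.014
M3 S882
G1 X160.017 Y59.374 F1340
G1 X142.281 Y59.374
G1 X133.413 Y44.014
G1 X142.281 Y28.654
G1 X160.017 Y28.654
G1 X168.885 Y44.014
M5

Since the viewBox matches the mm dimensions, user units are millimetres directly. The only transform is the Y-flip y_m = 149.752 − y_svg.

Shape 1 is a circle drawn with `<circle>`. Its stroke #ff0000 means cut at S882, F1340. After flipping Y the toolpath is (152.538,83.046) → (122.056,135.842) → (61.092,135.842) → (30.610,83.046) → (61.092,30.250) → (122.056,30.250) → (152.538,83.046), returning to the start.

Shape 2 is a circle drawn with `<circle>`. Its stroke #ff0000 means cut at S882, F1340. After flipping Y the toolpath is (168.885,44.014) → (160.017,59.374) → (142.281,59.374) → (133.413,44.014) → (142.281,28.654) → (160.017,28.654) → (168.885,44.014), returning to the start.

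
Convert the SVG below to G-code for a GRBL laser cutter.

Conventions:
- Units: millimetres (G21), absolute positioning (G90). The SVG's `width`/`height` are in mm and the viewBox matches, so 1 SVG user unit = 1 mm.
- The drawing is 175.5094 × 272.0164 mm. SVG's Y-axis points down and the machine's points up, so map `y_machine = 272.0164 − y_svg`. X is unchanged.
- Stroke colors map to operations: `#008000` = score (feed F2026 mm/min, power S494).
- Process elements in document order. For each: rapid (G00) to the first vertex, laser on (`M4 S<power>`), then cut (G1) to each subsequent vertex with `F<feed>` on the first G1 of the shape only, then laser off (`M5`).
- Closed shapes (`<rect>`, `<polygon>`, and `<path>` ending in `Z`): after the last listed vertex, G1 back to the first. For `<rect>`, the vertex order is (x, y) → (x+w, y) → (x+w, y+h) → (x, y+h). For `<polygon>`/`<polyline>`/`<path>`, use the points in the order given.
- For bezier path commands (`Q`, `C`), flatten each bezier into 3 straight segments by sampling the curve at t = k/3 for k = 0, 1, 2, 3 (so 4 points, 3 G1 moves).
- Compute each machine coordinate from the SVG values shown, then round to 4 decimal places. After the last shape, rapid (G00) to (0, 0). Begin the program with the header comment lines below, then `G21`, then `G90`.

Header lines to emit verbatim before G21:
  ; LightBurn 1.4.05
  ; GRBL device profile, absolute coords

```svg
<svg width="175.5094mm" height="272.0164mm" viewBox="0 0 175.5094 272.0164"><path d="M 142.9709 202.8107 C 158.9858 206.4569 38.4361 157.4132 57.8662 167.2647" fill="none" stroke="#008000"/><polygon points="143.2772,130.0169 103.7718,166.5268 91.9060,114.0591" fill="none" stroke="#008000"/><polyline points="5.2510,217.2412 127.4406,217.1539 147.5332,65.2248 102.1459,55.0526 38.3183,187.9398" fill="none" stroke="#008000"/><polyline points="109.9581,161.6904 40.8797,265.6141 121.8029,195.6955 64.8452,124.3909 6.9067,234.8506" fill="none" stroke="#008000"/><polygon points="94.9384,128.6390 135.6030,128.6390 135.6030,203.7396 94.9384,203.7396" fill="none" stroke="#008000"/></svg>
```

; LightBurn 1.4.05
; GRBL device profile, absolute coords
G21
G90
G00 X142.9709 Y69.2057
M4 S494
G1 X123.7067 Y78.9900 F2026
G1 X74.8536 Y99.1042
G1 X57.8662 Y104.7517
M5
G00 X143.2772 Y141.9995
M4 S494
G1 X103.7718 Y105.4896 F2026
G1 X91.9060 Y157.9573
G1 X143.2772 Y141.9995
M5
G00 X5.2510 Y54.7752
M4 S494
G1 X127.4406 Y54.8625 F2026
G1 X147.5332 Y206.7916
G1 X102.1459 Y216.9638
G1 X38.3183 Y84.0766
M5
G00 X109.9581 Y110.3260
M4 S494
G1 X40.8797 Y6.4023 F2026
G1 X121.8029 Y76.3209
G1 X64.8452 Y147.6255
G1 X6.9067 Y37.1658
M5
G00 X94.9384 Y143.3774
M4 S494
G1 X135.6030 Y143.3774 F2026
G1 X135.6030 Y68.2768
G1 X94.9384 Y68.2768
G1 X94.9384 Y143.3774
M5
G00 X0.0000 Y0.0000

viewBox `0 0 175.5094 272.0164` with mm width/height → 1 unit = 1 mm. Flip: y_m = 272.0164 − y_svg.

**Shape 1** — `<path>` cubic bezier, stroke `#008000` → score (S494, F2026). Control points (SVG): P0=(142.9709,202.8107), P1=(158.9858,206.4569), P2=(38.4361,157.4132), P3=(57.8662,167.2647); sampled at t=k/3. Machine vertices: (142.9709,69.2057) → (123.7067,78.9900) → (74.8536,99.1042) → (57.8662,104.7517). Open path.

**Shape 2** — `<polygon>` regular polygon, stroke `#008000` → score (S494, F2026). Machine vertices: (143.2772,141.9995) → (103.7718,105.4896) → (91.9060,157.9573) → (143.2772,141.9995). Closed: final G1 returns to the first vertex.

**Shape 3** — `<polyline>` open polyline, stroke `#008000` → score (S494, F2026). Machine vertices: (5.2510,54.7752) → (127.4406,54.8625) → (147.5332,206.7916) → (102.1459,216.9638) → (38.3183,84.0766). Open path.

**Shape 4** — `<polyline>` open polyline, stroke `#008000` → score (S494, F2026). Machine vertices: (109.9581,110.3260) → (40.8797,6.4023) → (121.8029,76.3209) → (64.8452,147.6255) → (6.9067,37.1658). Open path.

**Shape 5** — `<polygon>` rectangle, stroke `#008000` → score (S494, F2026). Machine vertices: (94.9384,143.3774) → (135.6030,143.3774) → (135.6030,68.2768) → (94.9384,68.2768) → (94.9384,143.3774). Closed: final G1 returns to the first vertex.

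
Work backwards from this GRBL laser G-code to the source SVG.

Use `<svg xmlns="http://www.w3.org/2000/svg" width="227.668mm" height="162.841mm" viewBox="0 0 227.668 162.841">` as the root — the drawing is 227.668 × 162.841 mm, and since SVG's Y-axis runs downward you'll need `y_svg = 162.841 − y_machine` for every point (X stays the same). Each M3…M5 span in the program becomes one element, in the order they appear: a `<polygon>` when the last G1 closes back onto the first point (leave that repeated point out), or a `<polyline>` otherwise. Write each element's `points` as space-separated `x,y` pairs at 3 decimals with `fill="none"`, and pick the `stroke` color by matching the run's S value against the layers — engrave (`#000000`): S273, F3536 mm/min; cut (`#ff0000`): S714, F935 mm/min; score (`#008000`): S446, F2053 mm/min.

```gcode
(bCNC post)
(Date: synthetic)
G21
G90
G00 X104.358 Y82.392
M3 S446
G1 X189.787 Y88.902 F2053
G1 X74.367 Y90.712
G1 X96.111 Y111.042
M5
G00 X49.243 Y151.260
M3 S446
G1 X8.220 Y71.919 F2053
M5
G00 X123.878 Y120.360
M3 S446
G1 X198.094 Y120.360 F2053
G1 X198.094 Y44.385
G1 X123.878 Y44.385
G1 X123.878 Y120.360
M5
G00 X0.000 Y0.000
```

y_svg = 162.841 − y_m. Every run uses S446, so all elements get stroke `#008000` (score).

[1] open run; points: 104.358,80.449 189.787,73.939 74.367,72.129 96.111,51.799

[2] open run; points: 49.243,11.581 8.220,90.922

[3] closed run; points: 123.878,42.481 198.094,42.481 198.094,118.456 123.878,118.456

<svg xmlns="http://www.w3.org/2000/svg" width="227.668mm" height="162.841mm" viewBox="0 0 227.668 162.841">
  <polyline points="104.358,80.449 189.787,73.939 74.367,72.129 96.111,51.799" fill="none" stroke="#008000"/>
  <polyline points="49.243,11.581 8.220,90.922" fill="none" stroke="#008000"/>
  <polygon points="123.878,42.481 198.094,42.481 198.094,118.456 123.878,118.456" fill="none" stroke="#008000"/>
</svg>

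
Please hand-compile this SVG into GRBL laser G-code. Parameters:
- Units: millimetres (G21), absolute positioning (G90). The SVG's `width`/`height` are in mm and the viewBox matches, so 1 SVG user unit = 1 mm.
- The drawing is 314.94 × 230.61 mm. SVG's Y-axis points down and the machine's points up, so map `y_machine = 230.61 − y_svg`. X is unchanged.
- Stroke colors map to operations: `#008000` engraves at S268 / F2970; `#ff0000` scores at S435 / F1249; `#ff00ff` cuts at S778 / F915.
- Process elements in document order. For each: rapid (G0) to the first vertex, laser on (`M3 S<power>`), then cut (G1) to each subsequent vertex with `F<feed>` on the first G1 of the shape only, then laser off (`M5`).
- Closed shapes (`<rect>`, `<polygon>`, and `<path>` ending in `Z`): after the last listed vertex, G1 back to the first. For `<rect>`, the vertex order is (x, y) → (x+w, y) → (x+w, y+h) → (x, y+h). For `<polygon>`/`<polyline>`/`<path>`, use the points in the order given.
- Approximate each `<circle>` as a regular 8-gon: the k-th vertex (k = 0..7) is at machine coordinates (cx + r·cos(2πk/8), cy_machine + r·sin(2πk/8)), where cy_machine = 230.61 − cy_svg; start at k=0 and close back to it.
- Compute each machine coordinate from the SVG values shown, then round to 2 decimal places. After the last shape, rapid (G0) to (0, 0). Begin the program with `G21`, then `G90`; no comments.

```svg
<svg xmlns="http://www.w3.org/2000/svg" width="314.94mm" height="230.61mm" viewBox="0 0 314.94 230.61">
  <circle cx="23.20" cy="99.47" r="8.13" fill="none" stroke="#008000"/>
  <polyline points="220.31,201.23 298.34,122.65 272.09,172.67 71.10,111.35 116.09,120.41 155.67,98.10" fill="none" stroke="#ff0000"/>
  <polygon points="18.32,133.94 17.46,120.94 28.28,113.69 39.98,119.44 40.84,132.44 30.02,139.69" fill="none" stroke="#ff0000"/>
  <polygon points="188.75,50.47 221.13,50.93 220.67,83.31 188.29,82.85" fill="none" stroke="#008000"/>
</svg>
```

G21
G90
G0 X31.33 Y131.14
M3 S268
G1 X28.95 Y136.89 F2970
G1 X23.20 Y139.27
G1 X17.45 Y136.89
G1 X15.07 Y131.14
G1 X17.45 Y125.39
G1 X23.20 Y123.01
G1 X28.95 Y125.39
G1 X31.33 Y131.14
M5
G0 X220.31 Y29.38
M3 S435
G1 X298.34 Y107.96 F1249
G1 X272.09 Y57.94
G1 X71.10 Y119.26
G1 X116.09 Y110.20
G1 X155.67 Y132.51
M5
G0 X18.32 Y96.67
M3 S435
G1 X17.46 Y109.67 F1249
G1 X28.28 Y116.92
G1 X39.98 Y111.17
G1 X40.84 Y98.17
G1 X30.02 Y90.92
G1 X18.32 Y96.67
M5
G0 X188.75 Y180.14
M3 S268
G1 X221.13 Y179.68 F2970
G1 X220.67 Y147.30
G1 X188.29 Y147.76
G1 X188.75 Y180.14
M5
G0 X0.00 Y0.00

viewBox `0 0 314.94 230.61` with mm width/height → 1 unit = 1 mm. Flip: y_m = 230.61 − y_svg.

**Shape 1** — `<circle>` circle, stroke `#008000` → engrave (S268, F2970). Machine vertices: (31.33,131.14) → (28.95,136.89) → (23.20,139.27) → (17.45,136.89) → (15.07,131.14) → (17.45,125.39) → (23.20,123.01) → (28.95,125.39) → (31.33,131.14). Closed: final G1 returns to the first vertex.

**Shape 2** — `<polyline>` open polyline, stroke `#ff0000` → score (S435, F1249). Machine vertices: (220.31,29.38) → (298.34,107.96) → (272.09,57.94) → (71.10,119.26) → (116.09,110.20) → (155.67,132.51). Open path.

**Shape 3** — `<polygon>` regular polygon, stroke `#ff0000` → score (S435, F1249). Machine vertices: (18.32,96.67) → (17.46,109.67) → (28.28,116.92) → (39.98,111.17) → (40.84,98.17) → (30.02,90.92) → (18.32,96.67). Closed: final G1 returns to the first vertex.

**Shape 4** — `<polygon>` regular polygon, stroke `#008000` → engrave (S268, F2970). Machine vertices: (188.75,180.14) → (221.13,179.68) → (220.67,147.30) → (188.29,147.76) → (188.75,180.14). Closed: final G1 returns to the first vertex.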